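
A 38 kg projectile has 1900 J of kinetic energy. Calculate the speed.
v = √(2·KE/m) = √(2·1900/38) = 10.0 m/s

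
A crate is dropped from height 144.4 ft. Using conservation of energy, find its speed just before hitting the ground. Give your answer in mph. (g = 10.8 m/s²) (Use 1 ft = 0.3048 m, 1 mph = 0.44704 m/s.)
Convert to SI: h = 44.0131 m
mgh = ½mv² ⇒ v = √(2gh) = √(2·10.8·44.0131) = 30.8332 m/s = 68.97 mph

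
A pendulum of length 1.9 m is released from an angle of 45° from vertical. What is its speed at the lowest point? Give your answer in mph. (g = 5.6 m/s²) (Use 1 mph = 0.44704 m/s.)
h = L(1 − cosθ) = 1.9(1 − cos45°) = 0.556497 m
v = √(2gh) = √(2·5.6·0.556497) = 2.49655 m/s = 5.585 mph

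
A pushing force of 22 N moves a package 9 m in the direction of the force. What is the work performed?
W = F·d = (22)(9) = 198.0 J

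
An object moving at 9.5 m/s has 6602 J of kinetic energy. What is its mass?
m = 2·KE/v² = 2·6602/(9.5)² = 146.3 kg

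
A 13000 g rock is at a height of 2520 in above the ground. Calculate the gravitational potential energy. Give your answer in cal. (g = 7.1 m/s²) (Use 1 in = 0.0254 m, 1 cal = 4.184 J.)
Convert to SI: m = 13.0 kg, h = 64.008 m
PE = mgh = (13.0)(7.1)(64.008) = 5907.94 J = 1412 cal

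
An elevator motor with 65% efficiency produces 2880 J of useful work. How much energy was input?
W_in = W_out/η = 2880/0.65 = 4431 J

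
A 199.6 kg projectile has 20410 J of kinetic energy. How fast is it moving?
v = √(2·KE/m) = √(2·20410/199.6) = 14.3 m/s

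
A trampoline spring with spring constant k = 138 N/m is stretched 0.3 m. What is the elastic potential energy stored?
PE = ½kx² = ½(138)(0.3)² = 6.21 J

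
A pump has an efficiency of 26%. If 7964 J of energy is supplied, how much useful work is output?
W_out = η·W_in = 0.26·7964 = 2070.64 J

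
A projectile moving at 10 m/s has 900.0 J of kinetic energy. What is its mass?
m = 2·KE/v² = 2·900.0/(10)² = 18.0 kg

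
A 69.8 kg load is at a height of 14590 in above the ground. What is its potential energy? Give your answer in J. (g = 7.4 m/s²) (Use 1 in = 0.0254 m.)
Convert to SI: m = 69.8 kg, h = 370.586 m
PE = mgh = (69.8)(7.4)(370.586) = 191400 J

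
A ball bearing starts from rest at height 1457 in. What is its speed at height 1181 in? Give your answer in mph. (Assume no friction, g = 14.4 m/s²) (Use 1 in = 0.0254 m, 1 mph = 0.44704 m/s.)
Convert to SI: h₁−h₂ = 7.0104 m
mgh₁ = mgh₂ + ½mv² ⇒ v = √(2g(h₁−h₂)) = √(2·14.4·7.0104) = 14.2091 m/s = 31.78 mph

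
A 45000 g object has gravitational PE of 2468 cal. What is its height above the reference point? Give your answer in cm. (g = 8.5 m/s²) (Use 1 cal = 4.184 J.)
Convert to SI: m = 45.0 kg, PE = 10326.1 J
h = PE/(mg) = 10326.1/(45.0·8.5) = 26.9964 m = 2700 cm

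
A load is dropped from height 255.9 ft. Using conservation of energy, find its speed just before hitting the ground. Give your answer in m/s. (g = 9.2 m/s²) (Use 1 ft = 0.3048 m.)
Convert to SI: h = 77.9983 m
mgh = ½mv² ⇒ v = √(2gh) = √(2·9.2·77.9983) = 37.88 m/s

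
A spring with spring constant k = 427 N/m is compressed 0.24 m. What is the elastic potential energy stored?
PE = ½kx² = ½(427)(0.24)² = 12.3 J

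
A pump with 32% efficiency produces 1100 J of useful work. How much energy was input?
W_in = W_out/η = 1100/0.32 = 3438 J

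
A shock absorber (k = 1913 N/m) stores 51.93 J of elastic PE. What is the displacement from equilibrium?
x = √(2·PE/k) = √(2·51.93/1913) = 0.233 m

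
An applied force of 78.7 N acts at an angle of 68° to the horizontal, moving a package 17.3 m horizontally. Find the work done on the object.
W = F·d·cosθ = (78.7)(17.3)cos(68°) = 510.0 J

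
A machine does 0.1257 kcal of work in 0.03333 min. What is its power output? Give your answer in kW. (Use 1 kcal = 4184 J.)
Convert to SI: W = 525.929 J, t = 1.9998 s
P = W/t = 525.929/1.9998 = 262.991 W = 0.263 kW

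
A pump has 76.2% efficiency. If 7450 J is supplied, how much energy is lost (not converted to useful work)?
W_lost = W_in(1 − η) = 7450·(1 − 0.762) = 1773 J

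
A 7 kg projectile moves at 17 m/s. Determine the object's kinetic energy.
KE = ½mv² = ½(7)(17)² = 1011.5 J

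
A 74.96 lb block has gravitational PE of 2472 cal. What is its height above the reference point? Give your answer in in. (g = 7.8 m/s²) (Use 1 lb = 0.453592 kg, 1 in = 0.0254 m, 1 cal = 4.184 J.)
Convert to SI: m = 34.0013 kg, PE = 10342.8 J
h = PE/(mg) = 10342.8/(34.0013·7.8) = 38.9987 m = 1535 in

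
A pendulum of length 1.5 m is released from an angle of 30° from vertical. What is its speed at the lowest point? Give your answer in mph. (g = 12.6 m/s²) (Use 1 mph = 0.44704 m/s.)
h = L(1 − cosθ) = 1.5(1 − cos30°) = 0.200962 m
v = √(2gh) = √(2·12.6·0.200962) = 2.25039 m/s = 5.034 mph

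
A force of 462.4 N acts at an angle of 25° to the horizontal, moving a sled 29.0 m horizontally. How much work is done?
W = F·d·cosθ = (462.4)(29.0)cos(25°) = 12150 J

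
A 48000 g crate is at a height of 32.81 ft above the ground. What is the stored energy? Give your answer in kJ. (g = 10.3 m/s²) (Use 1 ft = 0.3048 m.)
Convert to SI: m = 48.0 kg, h = 10.0005 m
PE = mgh = (48.0)(10.3)(10.0005) = 4944.24 J = 4.944 kJ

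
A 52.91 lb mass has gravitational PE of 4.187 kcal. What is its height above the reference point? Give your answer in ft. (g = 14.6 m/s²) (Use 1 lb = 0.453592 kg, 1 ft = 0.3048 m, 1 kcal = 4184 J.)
Convert to SI: m = 23.9996 kg, PE = 17518.4 J
h = PE/(mg) = 17518.4/(23.9996·14.6) = 49.9964 m = 164.0 ft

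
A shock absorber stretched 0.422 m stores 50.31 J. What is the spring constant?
k = 2·PE/x² = 2·50.31/(0.422)² = 565.0 N/m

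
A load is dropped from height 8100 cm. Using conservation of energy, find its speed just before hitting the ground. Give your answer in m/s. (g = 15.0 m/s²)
Convert to SI: h = 81.0 m
mgh = ½mv² ⇒ v = √(2gh) = √(2·15.0·81.0) = 49.3 m/s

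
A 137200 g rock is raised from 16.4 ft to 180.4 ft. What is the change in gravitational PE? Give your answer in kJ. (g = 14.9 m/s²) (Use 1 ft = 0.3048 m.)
Convert to SI: m = 137.2 kg, Δh = 49.9872 m
ΔPE = mgΔh = (137.2)(14.9)(49.9872) = 102188 J = 102.2 kJ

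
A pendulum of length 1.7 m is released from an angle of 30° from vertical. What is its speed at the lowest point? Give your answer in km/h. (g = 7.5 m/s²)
h = L(1 − cosθ) = 1.7(1 − cos30°) = 0.227757 m
v = √(2gh) = √(2·7.5·0.227757) = 1.84834 m/s = 6.654 km/h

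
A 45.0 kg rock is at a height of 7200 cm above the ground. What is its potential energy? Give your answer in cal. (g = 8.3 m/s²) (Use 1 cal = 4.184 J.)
Convert to SI: m = 45.0 kg, h = 72.0 m
PE = mgh = (45.0)(8.3)(72.0) = 26892.0 J = 6427 cal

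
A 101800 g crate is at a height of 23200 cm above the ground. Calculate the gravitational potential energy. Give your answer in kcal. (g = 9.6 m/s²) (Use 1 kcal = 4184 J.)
Convert to SI: m = 101.8 kg, h = 232.0 m
PE = mgh = (101.8)(9.6)(232.0) = 226729 J = 54.19 kcal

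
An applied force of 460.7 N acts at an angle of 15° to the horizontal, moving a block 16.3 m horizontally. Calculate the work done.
W = F·d·cosθ = (460.7)(16.3)cos(15°) = 7254 J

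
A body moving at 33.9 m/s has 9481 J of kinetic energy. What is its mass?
m = 2·KE/v² = 2·9481/(33.9)² = 16.5 kg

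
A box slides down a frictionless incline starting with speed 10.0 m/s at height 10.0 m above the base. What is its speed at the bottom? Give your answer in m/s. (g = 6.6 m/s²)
½mv₀² + mgh = ½mv² ⇒ v = √(v₀² + 2gh) = √(10.0² + 2·6.6·10.0) = 15.23 m/s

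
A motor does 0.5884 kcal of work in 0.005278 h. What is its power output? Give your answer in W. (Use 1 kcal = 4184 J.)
Convert to SI: W = 2461.87 J, t = 19.0008 s
P = W/t = 2461.87/19.0008 = 129.6 W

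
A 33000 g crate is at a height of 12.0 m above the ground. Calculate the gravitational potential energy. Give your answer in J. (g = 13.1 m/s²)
Convert to SI: m = 33.0 kg, h = 12.0 m
PE = mgh = (33.0)(13.1)(12.0) = 5188 J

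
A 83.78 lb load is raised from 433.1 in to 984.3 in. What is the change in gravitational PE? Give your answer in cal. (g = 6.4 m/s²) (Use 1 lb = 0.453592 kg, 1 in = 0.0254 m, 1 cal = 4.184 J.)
Convert to SI: m = 38.0019 kg, Δh = 14.0005 m
ΔPE = mgΔh = (38.0019)(6.4)(14.0005) = 3405.09 J = 813.8 cal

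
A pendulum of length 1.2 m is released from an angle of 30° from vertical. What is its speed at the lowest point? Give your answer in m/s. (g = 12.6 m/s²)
h = L(1 − cosθ) = 1.2(1 − cos30°) = 0.16077 m
v = √(2gh) = √(2·12.6·0.16077) = 2.013 m/s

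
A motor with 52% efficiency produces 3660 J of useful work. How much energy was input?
W_in = W_out/η = 3660/0.52 = 7038 J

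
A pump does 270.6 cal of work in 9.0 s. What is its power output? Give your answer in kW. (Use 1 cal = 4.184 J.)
Convert to SI: W = 1132.19 J, t = 9.0 s
P = W/t = 1132.19/9.0 = 125.799 W = 0.1258 kW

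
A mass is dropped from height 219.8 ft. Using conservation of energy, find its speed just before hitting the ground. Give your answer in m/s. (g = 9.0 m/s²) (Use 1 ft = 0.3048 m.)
Convert to SI: h = 66.995 m
mgh = ½mv² ⇒ v = √(2gh) = √(2·9.0·66.995) = 34.73 m/s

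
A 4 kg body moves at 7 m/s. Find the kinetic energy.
KE = ½mv² = ½(4)(7)² = 98.0 J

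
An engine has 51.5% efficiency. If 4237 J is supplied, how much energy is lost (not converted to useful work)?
W_lost = W_in(1 − η) = 4237·(1 − 0.515) = 2055 J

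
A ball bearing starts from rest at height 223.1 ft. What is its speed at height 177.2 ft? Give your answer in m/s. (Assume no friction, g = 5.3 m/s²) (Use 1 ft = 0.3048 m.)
Convert to SI: h₁−h₂ = 13.9903 m
mgh₁ = mgh₂ + ½mv² ⇒ v = √(2g(h₁−h₂)) = √(2·5.3·13.9903) = 12.18 m/s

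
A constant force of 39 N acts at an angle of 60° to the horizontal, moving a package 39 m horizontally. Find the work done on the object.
W = F·d·cosθ = (39)(39)cos(60°) = 760.5 J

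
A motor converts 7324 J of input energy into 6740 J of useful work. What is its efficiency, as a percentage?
η = W_out/W_in = 6740/7324 = 92.03%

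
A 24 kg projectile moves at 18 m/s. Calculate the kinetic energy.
KE = ½mv² = ½(24)(18)² = 3888.0 J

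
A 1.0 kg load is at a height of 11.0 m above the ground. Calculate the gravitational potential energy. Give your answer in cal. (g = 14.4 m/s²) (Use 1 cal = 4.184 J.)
PE = mgh = (1.0)(14.4)(11.0) = 158.4 J = 37.86 cal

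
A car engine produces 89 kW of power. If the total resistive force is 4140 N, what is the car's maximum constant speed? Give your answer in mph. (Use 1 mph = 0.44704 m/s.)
P = Fv ⇒ v = P/F = 89000 W/4140.0 N = 21.4976 m/s = 48.09 mph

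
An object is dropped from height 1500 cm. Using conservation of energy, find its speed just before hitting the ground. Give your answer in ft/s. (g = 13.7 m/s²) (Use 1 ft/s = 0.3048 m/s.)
Convert to SI: h = 15.0 m
mgh = ½mv² ⇒ v = √(2gh) = √(2·13.7·15.0) = 20.2731 m/s = 66.51 ft/s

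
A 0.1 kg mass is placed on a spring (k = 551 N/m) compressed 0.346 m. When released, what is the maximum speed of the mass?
½kx² = ½mv² ⇒ v = x√(k/m) = (0.346)√(551/0.1) = 25.68 m/s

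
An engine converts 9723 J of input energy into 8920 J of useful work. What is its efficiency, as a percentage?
η = W_out/W_in = 8920/9723 = 91.74%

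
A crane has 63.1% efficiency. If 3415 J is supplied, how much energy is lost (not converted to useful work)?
W_lost = W_in(1 − η) = 3415·(1 − 0.631) = 1260 J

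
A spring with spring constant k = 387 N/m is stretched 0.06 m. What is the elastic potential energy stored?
PE = ½kx² = ½(387)(0.06)² = 0.6966 J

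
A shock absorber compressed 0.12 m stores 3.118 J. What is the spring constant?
k = 2·PE/x² = 2·3.118/(0.12)² = 433.1 N/m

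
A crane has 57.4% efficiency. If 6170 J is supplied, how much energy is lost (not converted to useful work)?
W_lost = W_in(1 − η) = 6170·(1 − 0.574) = 2628 J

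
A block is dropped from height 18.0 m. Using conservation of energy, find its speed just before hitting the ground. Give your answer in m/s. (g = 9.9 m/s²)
mgh = ½mv² ⇒ v = √(2gh) = √(2·9.9·18.0) = 18.88 m/s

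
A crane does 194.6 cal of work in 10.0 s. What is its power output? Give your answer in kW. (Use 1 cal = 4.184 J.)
Convert to SI: W = 814.206 J, t = 10.0 s
P = W/t = 814.206/10.0 = 81.4206 W = 0.08142 kW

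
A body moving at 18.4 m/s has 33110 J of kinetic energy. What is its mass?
m = 2·KE/v² = 2·33110/(18.4)² = 195.6 kg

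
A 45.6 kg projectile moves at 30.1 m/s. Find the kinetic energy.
KE = ½mv² = ½(45.6)(30.1)² = 20660 J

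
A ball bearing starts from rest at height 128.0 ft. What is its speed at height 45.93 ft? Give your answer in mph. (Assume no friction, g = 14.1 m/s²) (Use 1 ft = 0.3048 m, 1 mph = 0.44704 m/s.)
Convert to SI: h₁−h₂ = 25.0149 m
mgh₁ = mgh₂ + ½mv² ⇒ v = √(2g(h₁−h₂)) = √(2·14.1·25.0149) = 26.5598 m/s = 59.41 mph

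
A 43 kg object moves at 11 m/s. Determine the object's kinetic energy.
KE = ½mv² = ½(43)(11)² = 2601.5 J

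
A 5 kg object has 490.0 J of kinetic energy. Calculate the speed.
v = √(2·KE/m) = √(2·490.0/5) = 14.0 m/s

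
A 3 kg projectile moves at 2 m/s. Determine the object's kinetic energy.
KE = ½mv² = ½(3)(2)² = 6.0 J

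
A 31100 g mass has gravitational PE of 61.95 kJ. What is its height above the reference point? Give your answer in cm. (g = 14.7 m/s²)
Convert to SI: m = 31.1 kg, PE = 61950.0 J
h = PE/(mg) = 61950.0/(31.1·14.7) = 135.508 m = 13550 cm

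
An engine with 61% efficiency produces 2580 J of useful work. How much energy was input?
W_in = W_out/η = 2580/0.61 = 4230 J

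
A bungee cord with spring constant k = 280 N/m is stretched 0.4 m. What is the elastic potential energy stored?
PE = ½kx² = ½(280)(0.4)² = 22.4 J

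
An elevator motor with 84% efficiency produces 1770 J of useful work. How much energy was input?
W_in = W_out/η = 1770/0.84 = 2107 J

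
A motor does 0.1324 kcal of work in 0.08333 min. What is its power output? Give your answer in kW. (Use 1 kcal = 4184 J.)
Convert to SI: W = 553.962 J, t = 4.9998 s
P = W/t = 553.962/4.9998 = 110.797 W = 0.1108 kW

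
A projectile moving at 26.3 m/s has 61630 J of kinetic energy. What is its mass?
m = 2·KE/v² = 2·61630/(26.3)² = 178.2 kg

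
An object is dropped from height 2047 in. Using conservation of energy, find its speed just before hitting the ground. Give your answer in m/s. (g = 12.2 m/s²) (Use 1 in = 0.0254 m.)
Convert to SI: h = 51.9938 m
mgh = ½mv² ⇒ v = √(2gh) = √(2·12.2·51.9938) = 35.62 m/s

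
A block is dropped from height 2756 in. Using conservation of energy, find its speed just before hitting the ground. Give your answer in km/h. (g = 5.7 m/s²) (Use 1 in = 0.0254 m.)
Convert to SI: h = 70.0024 m
mgh = ½mv² ⇒ v = √(2gh) = √(2·5.7·70.0024) = 28.2494 m/s = 101.7 km/h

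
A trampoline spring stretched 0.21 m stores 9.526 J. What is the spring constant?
k = 2·PE/x² = 2·9.526/(0.21)² = 432.0 N/m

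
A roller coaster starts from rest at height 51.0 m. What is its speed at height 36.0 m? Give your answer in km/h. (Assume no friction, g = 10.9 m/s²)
mgh₁ = mgh₂ + ½mv² ⇒ v = √(2g(h₁−h₂)) = √(2·10.9·15.0) = 18.0831 m/s = 65.1 km/h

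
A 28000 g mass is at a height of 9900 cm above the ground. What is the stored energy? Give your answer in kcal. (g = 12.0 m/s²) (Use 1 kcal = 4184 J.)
Convert to SI: m = 28.0 kg, h = 99.0 m
PE = mgh = (28.0)(12.0)(99.0) = 33264.0 J = 7.95 kcal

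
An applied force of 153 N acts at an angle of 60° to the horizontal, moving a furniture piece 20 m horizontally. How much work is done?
W = F·d·cosθ = (153)(20)cos(60°) = 1530 J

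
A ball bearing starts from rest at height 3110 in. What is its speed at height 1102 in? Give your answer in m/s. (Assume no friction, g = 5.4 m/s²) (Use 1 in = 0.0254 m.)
Convert to SI: h₁−h₂ = 51.0032 m
mgh₁ = mgh₂ + ½mv² ⇒ v = √(2g(h₁−h₂)) = √(2·5.4·51.0032) = 23.47 m/s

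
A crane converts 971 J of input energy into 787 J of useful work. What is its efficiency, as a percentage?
η = W_out/W_in = 787/971 = 81.05%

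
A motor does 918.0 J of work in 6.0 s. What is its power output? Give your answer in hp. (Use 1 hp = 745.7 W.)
P = W/t = 918.0/6.0 = 153.0 W = 0.2052 hp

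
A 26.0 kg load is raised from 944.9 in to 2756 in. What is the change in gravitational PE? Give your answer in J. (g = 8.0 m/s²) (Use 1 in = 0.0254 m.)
Convert to SI: m = 26.0 kg, Δh = 46.0019 m
ΔPE = mgΔh = (26.0)(8.0)(46.0019) = 9568 J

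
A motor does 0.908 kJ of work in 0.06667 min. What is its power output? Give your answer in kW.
Convert to SI: W = 908.0 J, t = 4.0002 s
P = W/t = 908.0/4.0002 = 226.989 W = 0.227 kW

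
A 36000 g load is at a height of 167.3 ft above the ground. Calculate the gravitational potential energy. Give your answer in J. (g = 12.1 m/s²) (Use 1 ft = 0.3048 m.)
Convert to SI: m = 36.0 kg, h = 50.993 m
PE = mgh = (36.0)(12.1)(50.993) = 22210 J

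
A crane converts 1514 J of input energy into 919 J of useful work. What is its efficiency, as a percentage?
η = W_out/W_in = 919/1514 = 60.7%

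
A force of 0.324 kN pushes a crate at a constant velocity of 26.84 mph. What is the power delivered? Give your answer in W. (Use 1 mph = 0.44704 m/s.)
Convert to SI: F = 324.0 N, v = 11.9986 m/s
P = Fv = (324.0)(11.9986) = 3888 W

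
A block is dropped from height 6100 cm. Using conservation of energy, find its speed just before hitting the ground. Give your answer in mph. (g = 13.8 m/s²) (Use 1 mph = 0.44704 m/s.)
Convert to SI: h = 61.0 m
mgh = ½mv² ⇒ v = √(2gh) = √(2·13.8·61.0) = 41.0317 m/s = 91.79 mph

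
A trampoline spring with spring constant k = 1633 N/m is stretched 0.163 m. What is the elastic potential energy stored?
PE = ½kx² = ½(1633)(0.163)² = 21.69 J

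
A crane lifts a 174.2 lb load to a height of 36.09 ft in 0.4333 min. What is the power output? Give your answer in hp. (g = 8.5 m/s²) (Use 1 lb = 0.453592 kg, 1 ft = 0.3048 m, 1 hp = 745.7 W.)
Convert to SI: m = 79.0157 kg, h = 11.0002 m, t = 25.998 s
P = mgh/t = (79.0157)(8.5)(11.0002)/25.998 = 284.181 W = 0.3811 hp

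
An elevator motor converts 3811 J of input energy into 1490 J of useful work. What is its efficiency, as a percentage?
η = W_out/W_in = 1490/3811 = 39.1%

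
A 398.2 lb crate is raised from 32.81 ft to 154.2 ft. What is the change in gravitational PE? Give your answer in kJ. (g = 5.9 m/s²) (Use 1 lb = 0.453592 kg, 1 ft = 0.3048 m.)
Convert to SI: m = 180.62 kg, Δh = 36.9997 m
ΔPE = mgΔh = (180.62)(5.9)(36.9997) = 39429.1 J = 39.43 kJ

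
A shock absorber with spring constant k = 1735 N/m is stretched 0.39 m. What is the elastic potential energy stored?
PE = ½kx² = ½(1735)(0.39)² = 131.9 J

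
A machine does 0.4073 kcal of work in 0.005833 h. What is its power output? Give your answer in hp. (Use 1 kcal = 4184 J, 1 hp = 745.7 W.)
Convert to SI: W = 1704.14 J, t = 20.9988 s
P = W/t = 1704.14/20.9988 = 81.1543 W = 0.1088 hp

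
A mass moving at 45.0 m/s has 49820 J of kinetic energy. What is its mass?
m = 2·KE/v² = 2·49820/(45.0)² = 49.2 kg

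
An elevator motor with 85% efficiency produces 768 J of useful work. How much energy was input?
W_in = W_out/η = 768/0.85 = 903.5 J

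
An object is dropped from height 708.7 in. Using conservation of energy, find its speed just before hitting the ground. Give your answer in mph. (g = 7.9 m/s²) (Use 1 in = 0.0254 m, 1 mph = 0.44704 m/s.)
Convert to SI: h = 18.001 m
mgh = ½mv² ⇒ v = √(2gh) = √(2·7.9·18.001) = 16.8646 m/s = 37.73 mph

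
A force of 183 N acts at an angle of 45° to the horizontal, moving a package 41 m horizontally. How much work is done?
W = F·d·cosθ = (183)(41)cos(45°) = 5305 J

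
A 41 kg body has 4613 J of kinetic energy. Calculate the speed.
v = √(2·KE/m) = √(2·4613/41) = 15.0 m/s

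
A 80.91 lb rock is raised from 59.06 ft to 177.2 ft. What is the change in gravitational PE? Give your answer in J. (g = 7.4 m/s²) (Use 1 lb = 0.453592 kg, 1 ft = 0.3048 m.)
Convert to SI: m = 36.7001 kg, Δh = 36.0091 m
ΔPE = mgΔh = (36.7001)(7.4)(36.0091) = 9779 J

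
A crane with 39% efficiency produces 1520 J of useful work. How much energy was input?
W_in = W_out/η = 1520/0.39 = 3897 J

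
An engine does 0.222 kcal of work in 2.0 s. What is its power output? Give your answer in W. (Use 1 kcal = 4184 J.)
Convert to SI: W = 928.848 J, t = 2.0 s
P = W/t = 928.848/2.0 = 464.4 W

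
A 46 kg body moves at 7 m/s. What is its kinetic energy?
KE = ½mv² = ½(46)(7)² = 1127.0 J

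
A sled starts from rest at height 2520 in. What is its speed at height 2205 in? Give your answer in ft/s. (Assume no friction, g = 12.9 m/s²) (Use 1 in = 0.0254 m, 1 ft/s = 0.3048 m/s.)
Convert to SI: h₁−h₂ = 8.001 m
mgh₁ = mgh₂ + ½mv² ⇒ v = √(2g(h₁−h₂)) = √(2·12.9·8.001) = 14.3675 m/s = 47.14 ft/s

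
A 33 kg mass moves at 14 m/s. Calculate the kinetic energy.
KE = ½mv² = ½(33)(14)² = 3234.0 J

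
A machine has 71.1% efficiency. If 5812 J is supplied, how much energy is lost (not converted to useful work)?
W_lost = W_in(1 − η) = 5812·(1 − 0.711) = 1680 J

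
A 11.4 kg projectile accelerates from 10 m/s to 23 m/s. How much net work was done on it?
W = ΔKE = ½m(v₂² − v₁²) = ½(11.4)(23² − 10²) = 2445.3 J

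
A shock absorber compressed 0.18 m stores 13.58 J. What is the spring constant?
k = 2·PE/x² = 2·13.58/(0.18)² = 838.3 N/m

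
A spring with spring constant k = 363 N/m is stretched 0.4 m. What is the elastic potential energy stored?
PE = ½kx² = ½(363)(0.4)² = 29.04 J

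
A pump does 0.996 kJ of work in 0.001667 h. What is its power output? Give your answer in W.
Convert to SI: W = 996.0 J, t = 6.0012 s
P = W/t = 996.0/6.0012 = 166.0 W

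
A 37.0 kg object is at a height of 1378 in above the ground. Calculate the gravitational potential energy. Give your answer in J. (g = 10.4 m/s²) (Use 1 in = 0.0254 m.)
Convert to SI: m = 37.0 kg, h = 35.0012 m
PE = mgh = (37.0)(10.4)(35.0012) = 13470 J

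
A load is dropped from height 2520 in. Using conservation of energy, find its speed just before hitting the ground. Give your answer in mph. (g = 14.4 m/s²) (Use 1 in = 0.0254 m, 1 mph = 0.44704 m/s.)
Convert to SI: h = 64.008 m
mgh = ½mv² ⇒ v = √(2gh) = √(2·14.4·64.008) = 42.9352 m/s = 96.04 mph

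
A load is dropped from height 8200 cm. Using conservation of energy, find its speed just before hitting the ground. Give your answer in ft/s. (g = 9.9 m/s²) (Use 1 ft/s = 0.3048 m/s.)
Convert to SI: h = 82.0 m
mgh = ½mv² ⇒ v = √(2gh) = √(2·9.9·82.0) = 40.2939 m/s = 132.2 ft/s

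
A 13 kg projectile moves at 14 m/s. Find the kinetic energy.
KE = ½mv² = ½(13)(14)² = 1274.0 J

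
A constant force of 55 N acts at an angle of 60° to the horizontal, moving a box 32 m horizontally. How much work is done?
W = F·d·cosθ = (55)(32)cos(60°) = 880.0 J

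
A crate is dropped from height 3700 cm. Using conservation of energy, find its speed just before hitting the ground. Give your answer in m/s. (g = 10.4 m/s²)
Convert to SI: h = 37.0 m
mgh = ½mv² ⇒ v = √(2gh) = √(2·10.4·37.0) = 27.74 m/s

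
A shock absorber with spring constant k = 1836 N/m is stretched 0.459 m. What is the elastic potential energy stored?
PE = ½kx² = ½(1836)(0.459)² = 193.4 J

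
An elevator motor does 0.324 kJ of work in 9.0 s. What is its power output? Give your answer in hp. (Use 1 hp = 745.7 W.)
Convert to SI: W = 324.0 J, t = 9.0 s
P = W/t = 324.0/9.0 = 36.0 W = 0.04828 hp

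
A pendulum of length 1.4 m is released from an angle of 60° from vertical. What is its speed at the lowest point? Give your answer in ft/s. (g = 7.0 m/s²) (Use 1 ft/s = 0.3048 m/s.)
h = L(1 − cosθ) = 1.4(1 − cos60°) = 0.7 m
v = √(2gh) = √(2·7.0·0.7) = 3.1305 m/s = 10.27 ft/s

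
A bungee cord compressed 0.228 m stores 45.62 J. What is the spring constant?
k = 2·PE/x² = 2·45.62/(0.228)² = 1755 N/m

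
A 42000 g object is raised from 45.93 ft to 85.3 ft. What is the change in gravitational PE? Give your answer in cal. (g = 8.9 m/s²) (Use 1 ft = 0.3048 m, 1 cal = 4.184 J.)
Convert to SI: m = 42.0 kg, Δh = 12.0 m
ΔPE = mgΔh = (42.0)(8.9)(12.0) = 4485.59 J = 1072 cal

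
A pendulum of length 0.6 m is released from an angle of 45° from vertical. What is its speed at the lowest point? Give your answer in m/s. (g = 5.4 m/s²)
h = L(1 − cosθ) = 0.6(1 − cos45°) = 0.175736 m
v = √(2gh) = √(2·5.4·0.175736) = 1.378 m/s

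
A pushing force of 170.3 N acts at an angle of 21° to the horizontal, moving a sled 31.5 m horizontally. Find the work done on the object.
W = F·d·cosθ = (170.3)(31.5)cos(21°) = 5008 J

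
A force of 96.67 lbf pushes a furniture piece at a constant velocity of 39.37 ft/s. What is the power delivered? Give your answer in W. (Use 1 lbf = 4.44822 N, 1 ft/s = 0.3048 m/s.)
Convert to SI: F = 430.009 N, v = 12.0 m/s
P = Fv = (430.009)(12.0) = 5160 W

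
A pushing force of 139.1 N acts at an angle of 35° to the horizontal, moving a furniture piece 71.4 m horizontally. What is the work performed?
W = F·d·cosθ = (139.1)(71.4)cos(35°) = 8136 J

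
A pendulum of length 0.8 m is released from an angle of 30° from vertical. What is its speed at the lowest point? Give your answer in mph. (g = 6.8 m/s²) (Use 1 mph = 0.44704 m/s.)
h = L(1 − cosθ) = 0.8(1 − cos30°) = 0.10718 m
v = √(2gh) = √(2·6.8·0.10718) = 1.20733 m/s = 2.701 mph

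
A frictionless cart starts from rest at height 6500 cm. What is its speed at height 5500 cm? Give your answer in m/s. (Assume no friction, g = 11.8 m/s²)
Convert to SI: h₁−h₂ = 10.0 m
mgh₁ = mgh₂ + ½mv² ⇒ v = √(2g(h₁−h₂)) = √(2·11.8·10.0) = 15.36 m/s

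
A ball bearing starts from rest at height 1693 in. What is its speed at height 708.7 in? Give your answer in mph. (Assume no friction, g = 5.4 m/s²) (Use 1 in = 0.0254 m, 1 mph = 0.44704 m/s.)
Convert to SI: h₁−h₂ = 25.0012 m
mgh₁ = mgh₂ + ½mv² ⇒ v = √(2g(h₁−h₂)) = √(2·5.4·25.0012) = 16.4321 m/s = 36.76 mph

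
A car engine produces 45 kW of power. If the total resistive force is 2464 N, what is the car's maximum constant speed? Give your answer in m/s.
P = Fv ⇒ v = P/F = 45000 W/2464.0 N = 18.26 m/s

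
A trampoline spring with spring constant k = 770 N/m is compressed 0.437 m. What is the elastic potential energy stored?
PE = ½kx² = ½(770)(0.437)² = 73.52 J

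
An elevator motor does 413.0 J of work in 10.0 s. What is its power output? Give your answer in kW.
P = W/t = 413.0/10.0 = 41.3 W = 0.0413 kW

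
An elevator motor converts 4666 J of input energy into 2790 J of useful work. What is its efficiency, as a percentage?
η = W_out/W_in = 2790/4666 = 59.79%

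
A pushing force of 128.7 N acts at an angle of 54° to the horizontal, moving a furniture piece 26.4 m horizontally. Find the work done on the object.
W = F·d·cosθ = (128.7)(26.4)cos(54°) = 1997 J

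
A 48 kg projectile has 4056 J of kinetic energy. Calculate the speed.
v = √(2·KE/m) = √(2·4056/48) = 13.0 m/s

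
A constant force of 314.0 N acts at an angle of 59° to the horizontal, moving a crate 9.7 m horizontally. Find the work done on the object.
W = F·d·cosθ = (314.0)(9.7)cos(59°) = 1569 J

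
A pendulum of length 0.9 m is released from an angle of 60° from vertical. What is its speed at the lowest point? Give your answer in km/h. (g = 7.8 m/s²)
h = L(1 − cosθ) = 0.9(1 − cos60°) = 0.45 m
v = √(2gh) = √(2·7.8·0.45) = 2.64953 m/s = 9.538 km/h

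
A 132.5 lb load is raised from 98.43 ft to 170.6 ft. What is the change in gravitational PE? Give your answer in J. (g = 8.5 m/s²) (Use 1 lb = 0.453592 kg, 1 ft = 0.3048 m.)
Convert to SI: m = 60.1009 kg, Δh = 21.9974 m
ΔPE = mgΔh = (60.1009)(8.5)(21.9974) = 11240 J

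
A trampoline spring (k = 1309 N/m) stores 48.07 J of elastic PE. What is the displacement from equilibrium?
x = √(2·PE/k) = √(2·48.07/1309) = 0.271 m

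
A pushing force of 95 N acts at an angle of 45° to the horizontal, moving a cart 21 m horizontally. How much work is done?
W = F·d·cosθ = (95)(21)cos(45°) = 1411 J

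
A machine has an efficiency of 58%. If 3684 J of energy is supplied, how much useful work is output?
W_out = η·W_in = 0.58·3684 = 2136.72 J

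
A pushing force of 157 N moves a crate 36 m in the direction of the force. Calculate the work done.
W = F·d = (157)(36) = 5652 J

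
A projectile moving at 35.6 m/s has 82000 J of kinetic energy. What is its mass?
m = 2·KE/v² = 2·82000/(35.6)² = 129.4 kg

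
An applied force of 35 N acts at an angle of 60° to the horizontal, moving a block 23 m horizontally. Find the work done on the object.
W = F·d·cosθ = (35)(23)cos(60°) = 402.5 J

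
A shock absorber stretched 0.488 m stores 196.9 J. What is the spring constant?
k = 2·PE/x² = 2·196.9/(0.488)² = 1654 N/m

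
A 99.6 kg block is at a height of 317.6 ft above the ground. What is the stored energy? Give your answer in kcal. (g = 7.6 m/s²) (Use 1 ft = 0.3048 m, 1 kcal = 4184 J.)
Convert to SI: m = 99.6 kg, h = 96.8045 m
PE = mgh = (99.6)(7.6)(96.8045) = 73277.1 J = 17.51 kcal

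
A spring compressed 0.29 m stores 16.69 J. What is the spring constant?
k = 2·PE/x² = 2·16.69/(0.29)² = 396.9 N/m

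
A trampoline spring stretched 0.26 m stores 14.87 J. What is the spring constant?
k = 2·PE/x² = 2·14.87/(0.26)² = 439.9 N/m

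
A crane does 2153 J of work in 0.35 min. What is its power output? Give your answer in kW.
Convert to SI: W = 2153.0 J, t = 21.0 s
P = W/t = 2153.0/21.0 = 102.524 W = 0.1025 kW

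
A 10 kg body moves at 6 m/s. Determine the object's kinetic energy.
KE = ½mv² = ½(10)(6)² = 180.0 J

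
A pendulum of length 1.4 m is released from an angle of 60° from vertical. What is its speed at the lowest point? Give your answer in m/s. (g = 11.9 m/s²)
h = L(1 − cosθ) = 1.4(1 − cos60°) = 0.7 m
v = √(2gh) = √(2·11.9·0.7) = 4.082 m/s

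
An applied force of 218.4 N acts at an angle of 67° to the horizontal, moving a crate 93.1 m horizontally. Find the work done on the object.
W = F·d·cosθ = (218.4)(93.1)cos(67°) = 7945 J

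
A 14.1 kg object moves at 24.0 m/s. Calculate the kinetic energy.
KE = ½mv² = ½(14.1)(24.0)² = 4061 J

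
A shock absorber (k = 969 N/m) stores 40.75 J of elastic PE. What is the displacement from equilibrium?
x = √(2·PE/k) = √(2·40.75/969) = 0.29 m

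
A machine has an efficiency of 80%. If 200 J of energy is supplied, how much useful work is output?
W_out = η·W_in = 0.8·200 = 160.0 J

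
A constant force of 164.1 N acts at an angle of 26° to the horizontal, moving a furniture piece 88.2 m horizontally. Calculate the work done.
W = F·d·cosθ = (164.1)(88.2)cos(26°) = 13010 J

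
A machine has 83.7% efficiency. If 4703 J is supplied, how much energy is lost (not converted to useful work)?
W_lost = W_in(1 − η) = 4703·(1 − 0.837) = 766.6 J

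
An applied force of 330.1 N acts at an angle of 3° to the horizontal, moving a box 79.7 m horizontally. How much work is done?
W = F·d·cosθ = (330.1)(79.7)cos(3°) = 26270 J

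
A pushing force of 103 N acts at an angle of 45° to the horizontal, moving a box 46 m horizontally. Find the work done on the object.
W = F·d·cosθ = (103)(46)cos(45°) = 3350 J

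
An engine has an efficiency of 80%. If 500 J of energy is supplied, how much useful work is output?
W_out = η·W_in = 0.8·500 = 400.0 J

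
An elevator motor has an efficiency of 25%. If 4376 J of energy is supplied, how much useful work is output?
W_out = η·W_in = 0.25·4376 = 1094.0 J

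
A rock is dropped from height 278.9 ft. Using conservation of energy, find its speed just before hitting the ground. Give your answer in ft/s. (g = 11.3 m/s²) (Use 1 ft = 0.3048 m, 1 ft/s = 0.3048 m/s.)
Convert to SI: h = 85.0087 m
mgh = ½mv² ⇒ v = √(2gh) = √(2·11.3·85.0087) = 43.8315 m/s = 143.8 ft/s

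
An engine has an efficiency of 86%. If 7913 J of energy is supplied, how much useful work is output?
W_out = η·W_in = 0.86·7913 = 6805.18 J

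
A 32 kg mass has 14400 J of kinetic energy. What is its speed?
v = √(2·KE/m) = √(2·14400/32) = 30.0 m/s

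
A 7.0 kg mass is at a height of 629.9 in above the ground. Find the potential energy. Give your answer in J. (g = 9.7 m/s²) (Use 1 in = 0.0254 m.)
Convert to SI: m = 7.0 kg, h = 15.9995 m
PE = mgh = (7.0)(9.7)(15.9995) = 1086 J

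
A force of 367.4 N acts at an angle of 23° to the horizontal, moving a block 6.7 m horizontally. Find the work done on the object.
W = F·d·cosθ = (367.4)(6.7)cos(23°) = 2266 J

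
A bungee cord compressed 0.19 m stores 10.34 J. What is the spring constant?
k = 2·PE/x² = 2·10.34/(0.19)² = 572.9 N/m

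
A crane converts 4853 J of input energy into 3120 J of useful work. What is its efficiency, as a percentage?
η = W_out/W_in = 3120/4853 = 64.29%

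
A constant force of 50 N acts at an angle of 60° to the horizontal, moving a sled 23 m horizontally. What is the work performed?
W = F·d·cosθ = (50)(23)cos(60°) = 575.0 J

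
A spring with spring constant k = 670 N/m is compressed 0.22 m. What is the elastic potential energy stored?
PE = ½kx² = ½(670)(0.22)² = 16.21 J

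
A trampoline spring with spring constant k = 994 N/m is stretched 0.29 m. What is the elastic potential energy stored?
PE = ½kx² = ½(994)(0.29)² = 41.8 J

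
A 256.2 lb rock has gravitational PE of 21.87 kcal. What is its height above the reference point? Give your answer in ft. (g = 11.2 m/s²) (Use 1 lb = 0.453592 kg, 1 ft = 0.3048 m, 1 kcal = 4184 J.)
Convert to SI: m = 116.21 kg, PE = 91504.1 J
h = PE/(mg) = 91504.1/(116.21·11.2) = 70.3037 m = 230.7 ft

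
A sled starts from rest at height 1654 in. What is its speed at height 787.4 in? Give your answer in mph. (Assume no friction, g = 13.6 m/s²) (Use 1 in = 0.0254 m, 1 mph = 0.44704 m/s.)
Convert to SI: h₁−h₂ = 22.0116 m
mgh₁ = mgh₂ + ½mv² ⇒ v = √(2g(h₁−h₂)) = √(2·13.6·22.0116) = 24.4687 m/s = 54.73 mph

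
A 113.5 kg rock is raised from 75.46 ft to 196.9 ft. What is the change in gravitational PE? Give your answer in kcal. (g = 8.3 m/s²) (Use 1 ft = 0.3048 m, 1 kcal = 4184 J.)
Convert to SI: m = 113.5 kg, Δh = 37.0149 m
ΔPE = mgΔh = (113.5)(8.3)(37.0149) = 34869.9 J = 8.334 kcal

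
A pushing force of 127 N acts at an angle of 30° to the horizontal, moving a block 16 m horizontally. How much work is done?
W = F·d·cosθ = (127)(16)cos(30°) = 1760 J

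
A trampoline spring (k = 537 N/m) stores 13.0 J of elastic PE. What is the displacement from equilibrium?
x = √(2·PE/k) = √(2·13.0/537) = 0.22 m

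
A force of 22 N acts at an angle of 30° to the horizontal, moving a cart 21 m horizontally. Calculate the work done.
W = F·d·cosθ = (22)(21)cos(30°) = 400.1 J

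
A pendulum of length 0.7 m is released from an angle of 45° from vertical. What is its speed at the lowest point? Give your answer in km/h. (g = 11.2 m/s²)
h = L(1 − cosθ) = 0.7(1 − cos45°) = 0.205025 m
v = √(2gh) = √(2·11.2·0.205025) = 2.14303 m/s = 7.715 km/h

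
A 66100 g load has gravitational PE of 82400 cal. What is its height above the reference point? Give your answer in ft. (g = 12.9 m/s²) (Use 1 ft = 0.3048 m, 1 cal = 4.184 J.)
Convert to SI: m = 66.1 kg, PE = 344762 J
h = PE/(mg) = 344762/(66.1·12.9) = 404.322 m = 1327 ft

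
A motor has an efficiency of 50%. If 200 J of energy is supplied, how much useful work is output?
W_out = η·W_in = 0.5·200 = 100.0 J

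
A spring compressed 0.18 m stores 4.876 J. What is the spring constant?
k = 2·PE/x² = 2·4.876/(0.18)² = 301.0 N/m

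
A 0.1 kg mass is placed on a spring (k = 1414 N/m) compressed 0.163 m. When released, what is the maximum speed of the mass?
½kx² = ½mv² ⇒ v = x√(k/m) = (0.163)√(1414/0.1) = 19.38 m/s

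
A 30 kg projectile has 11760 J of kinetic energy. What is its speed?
v = √(2·KE/m) = √(2·11760/30) = 28.0 m/s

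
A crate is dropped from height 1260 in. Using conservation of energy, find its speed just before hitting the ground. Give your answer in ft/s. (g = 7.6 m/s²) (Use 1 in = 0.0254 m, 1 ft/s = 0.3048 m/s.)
Convert to SI: h = 32.004 m
mgh = ½mv² ⇒ v = √(2gh) = √(2·7.6·32.004) = 22.0559 m/s = 72.36 ft/s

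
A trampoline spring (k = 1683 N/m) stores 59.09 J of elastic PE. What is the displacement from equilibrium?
x = √(2·PE/k) = √(2·59.09/1683) = 0.265 m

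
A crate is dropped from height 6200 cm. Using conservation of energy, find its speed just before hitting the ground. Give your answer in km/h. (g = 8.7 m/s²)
Convert to SI: h = 62.0 m
mgh = ½mv² ⇒ v = √(2gh) = √(2·8.7·62.0) = 32.8451 m/s = 118.2 km/h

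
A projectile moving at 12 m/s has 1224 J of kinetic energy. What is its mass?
m = 2·KE/v² = 2·1224/(12)² = 17.0 kg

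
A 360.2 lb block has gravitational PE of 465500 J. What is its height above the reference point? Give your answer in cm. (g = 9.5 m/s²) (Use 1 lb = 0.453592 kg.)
Convert to SI: m = 163.384 kg, PE = 465500 J
h = PE/(mg) = 465500/(163.384·9.5) = 299.907 m = 29990 cm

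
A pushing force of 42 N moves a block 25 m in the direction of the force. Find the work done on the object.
W = F·d = (42)(25) = 1050 J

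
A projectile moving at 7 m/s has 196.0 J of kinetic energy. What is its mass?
m = 2·KE/v² = 2·196.0/(7)² = 8.0 kg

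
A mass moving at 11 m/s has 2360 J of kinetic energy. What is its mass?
m = 2·KE/v² = 2·2360/(11)² = 39.01 kg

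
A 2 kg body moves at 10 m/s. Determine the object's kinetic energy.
KE = ½mv² = ½(2)(10)² = 100.0 J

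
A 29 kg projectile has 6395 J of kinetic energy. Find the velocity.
v = √(2·KE/m) = √(2·6395/29) = 21.0 m/s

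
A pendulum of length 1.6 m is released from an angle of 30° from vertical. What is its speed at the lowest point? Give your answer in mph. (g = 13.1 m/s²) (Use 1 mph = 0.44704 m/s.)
h = L(1 − cosθ) = 1.6(1 − cos30°) = 0.214359 m
v = √(2gh) = √(2·13.1·0.214359) = 2.36986 m/s = 5.301 mph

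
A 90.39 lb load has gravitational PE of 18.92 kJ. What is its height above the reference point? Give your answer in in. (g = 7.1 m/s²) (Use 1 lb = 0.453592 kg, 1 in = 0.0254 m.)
Convert to SI: m = 41.0002 kg, PE = 18920.0 J
h = PE/(mg) = 18920.0/(41.0002·7.1) = 64.9946 m = 2559 in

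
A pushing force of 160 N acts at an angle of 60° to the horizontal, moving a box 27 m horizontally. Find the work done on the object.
W = F·d·cosθ = (160)(27)cos(60°) = 2160 J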